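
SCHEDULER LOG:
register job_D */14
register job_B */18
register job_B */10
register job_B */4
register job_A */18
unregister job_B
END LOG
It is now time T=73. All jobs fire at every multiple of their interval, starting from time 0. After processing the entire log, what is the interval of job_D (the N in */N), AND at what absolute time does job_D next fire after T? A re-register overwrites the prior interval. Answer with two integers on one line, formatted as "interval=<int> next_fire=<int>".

Op 1: register job_D */14 -> active={job_D:*/14}
Op 2: register job_B */18 -> active={job_B:*/18, job_D:*/14}
Op 3: register job_B */10 -> active={job_B:*/10, job_D:*/14}
Op 4: register job_B */4 -> active={job_B:*/4, job_D:*/14}
Op 5: register job_A */18 -> active={job_A:*/18, job_B:*/4, job_D:*/14}
Op 6: unregister job_B -> active={job_A:*/18, job_D:*/14}
Final interval of job_D = 14
Next fire of job_D after T=73: (73//14+1)*14 = 84

Answer: interval=14 next_fire=84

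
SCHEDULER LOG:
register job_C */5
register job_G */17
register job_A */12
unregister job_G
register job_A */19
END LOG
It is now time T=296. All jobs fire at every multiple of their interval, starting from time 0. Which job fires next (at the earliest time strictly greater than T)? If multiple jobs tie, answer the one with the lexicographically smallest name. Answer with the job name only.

Answer: job_C

Derivation:
Op 1: register job_C */5 -> active={job_C:*/5}
Op 2: register job_G */17 -> active={job_C:*/5, job_G:*/17}
Op 3: register job_A */12 -> active={job_A:*/12, job_C:*/5, job_G:*/17}
Op 4: unregister job_G -> active={job_A:*/12, job_C:*/5}
Op 5: register job_A */19 -> active={job_A:*/19, job_C:*/5}
  job_A: interval 19, next fire after T=296 is 304
  job_C: interval 5, next fire after T=296 is 300
Earliest = 300, winner (lex tiebreak) = job_C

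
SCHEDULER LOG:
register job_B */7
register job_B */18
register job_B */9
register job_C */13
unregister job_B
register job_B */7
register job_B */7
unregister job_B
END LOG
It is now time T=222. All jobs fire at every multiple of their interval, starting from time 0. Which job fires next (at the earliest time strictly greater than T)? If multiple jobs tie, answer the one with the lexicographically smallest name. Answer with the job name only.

Answer: job_C

Derivation:
Op 1: register job_B */7 -> active={job_B:*/7}
Op 2: register job_B */18 -> active={job_B:*/18}
Op 3: register job_B */9 -> active={job_B:*/9}
Op 4: register job_C */13 -> active={job_B:*/9, job_C:*/13}
Op 5: unregister job_B -> active={job_C:*/13}
Op 6: register job_B */7 -> active={job_B:*/7, job_C:*/13}
Op 7: register job_B */7 -> active={job_B:*/7, job_C:*/13}
Op 8: unregister job_B -> active={job_C:*/13}
  job_C: interval 13, next fire after T=222 is 234
Earliest = 234, winner (lex tiebreak) = job_C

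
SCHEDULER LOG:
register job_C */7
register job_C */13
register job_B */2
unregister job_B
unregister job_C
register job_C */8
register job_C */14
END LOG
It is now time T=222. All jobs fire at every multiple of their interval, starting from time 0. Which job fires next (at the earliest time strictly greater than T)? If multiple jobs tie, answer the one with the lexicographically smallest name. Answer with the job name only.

Op 1: register job_C */7 -> active={job_C:*/7}
Op 2: register job_C */13 -> active={job_C:*/13}
Op 3: register job_B */2 -> active={job_B:*/2, job_C:*/13}
Op 4: unregister job_B -> active={job_C:*/13}
Op 5: unregister job_C -> active={}
Op 6: register job_C */8 -> active={job_C:*/8}
Op 7: register job_C */14 -> active={job_C:*/14}
  job_C: interval 14, next fire after T=222 is 224
Earliest = 224, winner (lex tiebreak) = job_C

Answer: job_C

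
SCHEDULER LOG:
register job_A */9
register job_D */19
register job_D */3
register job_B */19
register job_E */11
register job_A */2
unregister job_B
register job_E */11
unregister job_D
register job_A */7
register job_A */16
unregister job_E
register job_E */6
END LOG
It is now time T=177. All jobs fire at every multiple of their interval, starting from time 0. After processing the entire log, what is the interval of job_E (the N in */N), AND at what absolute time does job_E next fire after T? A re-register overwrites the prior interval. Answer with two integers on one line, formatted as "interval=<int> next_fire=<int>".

Op 1: register job_A */9 -> active={job_A:*/9}
Op 2: register job_D */19 -> active={job_A:*/9, job_D:*/19}
Op 3: register job_D */3 -> active={job_A:*/9, job_D:*/3}
Op 4: register job_B */19 -> active={job_A:*/9, job_B:*/19, job_D:*/3}
Op 5: register job_E */11 -> active={job_A:*/9, job_B:*/19, job_D:*/3, job_E:*/11}
Op 6: register job_A */2 -> active={job_A:*/2, job_B:*/19, job_D:*/3, job_E:*/11}
Op 7: unregister job_B -> active={job_A:*/2, job_D:*/3, job_E:*/11}
Op 8: register job_E */11 -> active={job_A:*/2, job_D:*/3, job_E:*/11}
Op 9: unregister job_D -> active={job_A:*/2, job_E:*/11}
Op 10: register job_A */7 -> active={job_A:*/7, job_E:*/11}
Op 11: register job_A */16 -> active={job_A:*/16, job_E:*/11}
Op 12: unregister job_E -> active={job_A:*/16}
Op 13: register job_E */6 -> active={job_A:*/16, job_E:*/6}
Final interval of job_E = 6
Next fire of job_E after T=177: (177//6+1)*6 = 180

Answer: interval=6 next_fire=180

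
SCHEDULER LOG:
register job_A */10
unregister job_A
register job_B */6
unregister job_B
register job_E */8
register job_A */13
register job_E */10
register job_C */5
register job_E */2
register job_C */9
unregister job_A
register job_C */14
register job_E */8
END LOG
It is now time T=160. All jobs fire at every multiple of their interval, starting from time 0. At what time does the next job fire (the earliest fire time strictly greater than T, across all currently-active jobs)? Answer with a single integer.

Op 1: register job_A */10 -> active={job_A:*/10}
Op 2: unregister job_A -> active={}
Op 3: register job_B */6 -> active={job_B:*/6}
Op 4: unregister job_B -> active={}
Op 5: register job_E */8 -> active={job_E:*/8}
Op 6: register job_A */13 -> active={job_A:*/13, job_E:*/8}
Op 7: register job_E */10 -> active={job_A:*/13, job_E:*/10}
Op 8: register job_C */5 -> active={job_A:*/13, job_C:*/5, job_E:*/10}
Op 9: register job_E */2 -> active={job_A:*/13, job_C:*/5, job_E:*/2}
Op 10: register job_C */9 -> active={job_A:*/13, job_C:*/9, job_E:*/2}
Op 11: unregister job_A -> active={job_C:*/9, job_E:*/2}
Op 12: register job_C */14 -> active={job_C:*/14, job_E:*/2}
Op 13: register job_E */8 -> active={job_C:*/14, job_E:*/8}
  job_C: interval 14, next fire after T=160 is 168
  job_E: interval 8, next fire after T=160 is 168
Earliest fire time = 168 (job job_C)

Answer: 168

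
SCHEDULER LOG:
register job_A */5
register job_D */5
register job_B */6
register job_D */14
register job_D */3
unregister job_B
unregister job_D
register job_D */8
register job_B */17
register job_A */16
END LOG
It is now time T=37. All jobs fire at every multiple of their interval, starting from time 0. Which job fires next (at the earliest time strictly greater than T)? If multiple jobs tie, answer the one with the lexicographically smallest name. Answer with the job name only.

Op 1: register job_A */5 -> active={job_A:*/5}
Op 2: register job_D */5 -> active={job_A:*/5, job_D:*/5}
Op 3: register job_B */6 -> active={job_A:*/5, job_B:*/6, job_D:*/5}
Op 4: register job_D */14 -> active={job_A:*/5, job_B:*/6, job_D:*/14}
Op 5: register job_D */3 -> active={job_A:*/5, job_B:*/6, job_D:*/3}
Op 6: unregister job_B -> active={job_A:*/5, job_D:*/3}
Op 7: unregister job_D -> active={job_A:*/5}
Op 8: register job_D */8 -> active={job_A:*/5, job_D:*/8}
Op 9: register job_B */17 -> active={job_A:*/5, job_B:*/17, job_D:*/8}
Op 10: register job_A */16 -> active={job_A:*/16, job_B:*/17, job_D:*/8}
  job_A: interval 16, next fire after T=37 is 48
  job_B: interval 17, next fire after T=37 is 51
  job_D: interval 8, next fire after T=37 is 40
Earliest = 40, winner (lex tiebreak) = job_D

Answer: job_D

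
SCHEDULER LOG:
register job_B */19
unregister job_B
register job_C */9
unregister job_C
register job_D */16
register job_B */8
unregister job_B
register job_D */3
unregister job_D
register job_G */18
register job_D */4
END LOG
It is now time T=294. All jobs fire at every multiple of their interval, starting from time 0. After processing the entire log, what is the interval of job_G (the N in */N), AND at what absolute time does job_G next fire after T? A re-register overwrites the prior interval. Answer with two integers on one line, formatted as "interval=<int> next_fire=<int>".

Op 1: register job_B */19 -> active={job_B:*/19}
Op 2: unregister job_B -> active={}
Op 3: register job_C */9 -> active={job_C:*/9}
Op 4: unregister job_C -> active={}
Op 5: register job_D */16 -> active={job_D:*/16}
Op 6: register job_B */8 -> active={job_B:*/8, job_D:*/16}
Op 7: unregister job_B -> active={job_D:*/16}
Op 8: register job_D */3 -> active={job_D:*/3}
Op 9: unregister job_D -> active={}
Op 10: register job_G */18 -> active={job_G:*/18}
Op 11: register job_D */4 -> active={job_D:*/4, job_G:*/18}
Final interval of job_G = 18
Next fire of job_G after T=294: (294//18+1)*18 = 306

Answer: interval=18 next_fire=306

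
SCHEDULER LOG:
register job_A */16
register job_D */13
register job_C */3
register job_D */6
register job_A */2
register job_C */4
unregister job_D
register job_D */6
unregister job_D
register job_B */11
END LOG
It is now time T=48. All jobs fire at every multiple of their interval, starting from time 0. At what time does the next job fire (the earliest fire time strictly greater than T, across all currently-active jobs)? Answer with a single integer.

Op 1: register job_A */16 -> active={job_A:*/16}
Op 2: register job_D */13 -> active={job_A:*/16, job_D:*/13}
Op 3: register job_C */3 -> active={job_A:*/16, job_C:*/3, job_D:*/13}
Op 4: register job_D */6 -> active={job_A:*/16, job_C:*/3, job_D:*/6}
Op 5: register job_A */2 -> active={job_A:*/2, job_C:*/3, job_D:*/6}
Op 6: register job_C */4 -> active={job_A:*/2, job_C:*/4, job_D:*/6}
Op 7: unregister job_D -> active={job_A:*/2, job_C:*/4}
Op 8: register job_D */6 -> active={job_A:*/2, job_C:*/4, job_D:*/6}
Op 9: unregister job_D -> active={job_A:*/2, job_C:*/4}
Op 10: register job_B */11 -> active={job_A:*/2, job_B:*/11, job_C:*/4}
  job_A: interval 2, next fire after T=48 is 50
  job_B: interval 11, next fire after T=48 is 55
  job_C: interval 4, next fire after T=48 is 52
Earliest fire time = 50 (job job_A)

Answer: 50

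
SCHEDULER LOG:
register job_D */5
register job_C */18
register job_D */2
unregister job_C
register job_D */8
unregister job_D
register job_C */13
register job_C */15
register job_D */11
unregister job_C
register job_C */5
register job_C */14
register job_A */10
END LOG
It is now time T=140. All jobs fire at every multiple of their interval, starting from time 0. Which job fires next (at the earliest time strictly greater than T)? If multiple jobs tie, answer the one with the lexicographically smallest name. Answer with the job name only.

Answer: job_D

Derivation:
Op 1: register job_D */5 -> active={job_D:*/5}
Op 2: register job_C */18 -> active={job_C:*/18, job_D:*/5}
Op 3: register job_D */2 -> active={job_C:*/18, job_D:*/2}
Op 4: unregister job_C -> active={job_D:*/2}
Op 5: register job_D */8 -> active={job_D:*/8}
Op 6: unregister job_D -> active={}
Op 7: register job_C */13 -> active={job_C:*/13}
Op 8: register job_C */15 -> active={job_C:*/15}
Op 9: register job_D */11 -> active={job_C:*/15, job_D:*/11}
Op 10: unregister job_C -> active={job_D:*/11}
Op 11: register job_C */5 -> active={job_C:*/5, job_D:*/11}
Op 12: register job_C */14 -> active={job_C:*/14, job_D:*/11}
Op 13: register job_A */10 -> active={job_A:*/10, job_C:*/14, job_D:*/11}
  job_A: interval 10, next fire after T=140 is 150
  job_C: interval 14, next fire after T=140 is 154
  job_D: interval 11, next fire after T=140 is 143
Earliest = 143, winner (lex tiebreak) = job_D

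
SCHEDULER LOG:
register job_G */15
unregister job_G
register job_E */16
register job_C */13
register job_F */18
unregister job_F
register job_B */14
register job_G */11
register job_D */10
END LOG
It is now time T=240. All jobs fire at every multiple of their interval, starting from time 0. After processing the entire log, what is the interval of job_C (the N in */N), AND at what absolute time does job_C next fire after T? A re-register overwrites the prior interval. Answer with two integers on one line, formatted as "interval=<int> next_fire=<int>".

Answer: interval=13 next_fire=247

Derivation:
Op 1: register job_G */15 -> active={job_G:*/15}
Op 2: unregister job_G -> active={}
Op 3: register job_E */16 -> active={job_E:*/16}
Op 4: register job_C */13 -> active={job_C:*/13, job_E:*/16}
Op 5: register job_F */18 -> active={job_C:*/13, job_E:*/16, job_F:*/18}
Op 6: unregister job_F -> active={job_C:*/13, job_E:*/16}
Op 7: register job_B */14 -> active={job_B:*/14, job_C:*/13, job_E:*/16}
Op 8: register job_G */11 -> active={job_B:*/14, job_C:*/13, job_E:*/16, job_G:*/11}
Op 9: register job_D */10 -> active={job_B:*/14, job_C:*/13, job_D:*/10, job_E:*/16, job_G:*/11}
Final interval of job_C = 13
Next fire of job_C after T=240: (240//13+1)*13 = 247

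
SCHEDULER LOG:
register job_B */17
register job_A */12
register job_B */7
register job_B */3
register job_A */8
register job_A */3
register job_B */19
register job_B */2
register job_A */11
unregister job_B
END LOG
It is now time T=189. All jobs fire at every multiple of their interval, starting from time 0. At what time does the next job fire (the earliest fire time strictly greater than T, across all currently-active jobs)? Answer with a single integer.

Op 1: register job_B */17 -> active={job_B:*/17}
Op 2: register job_A */12 -> active={job_A:*/12, job_B:*/17}
Op 3: register job_B */7 -> active={job_A:*/12, job_B:*/7}
Op 4: register job_B */3 -> active={job_A:*/12, job_B:*/3}
Op 5: register job_A */8 -> active={job_A:*/8, job_B:*/3}
Op 6: register job_A */3 -> active={job_A:*/3, job_B:*/3}
Op 7: register job_B */19 -> active={job_A:*/3, job_B:*/19}
Op 8: register job_B */2 -> active={job_A:*/3, job_B:*/2}
Op 9: register job_A */11 -> active={job_A:*/11, job_B:*/2}
Op 10: unregister job_B -> active={job_A:*/11}
  job_A: interval 11, next fire after T=189 is 198
Earliest fire time = 198 (job job_A)

Answer: 198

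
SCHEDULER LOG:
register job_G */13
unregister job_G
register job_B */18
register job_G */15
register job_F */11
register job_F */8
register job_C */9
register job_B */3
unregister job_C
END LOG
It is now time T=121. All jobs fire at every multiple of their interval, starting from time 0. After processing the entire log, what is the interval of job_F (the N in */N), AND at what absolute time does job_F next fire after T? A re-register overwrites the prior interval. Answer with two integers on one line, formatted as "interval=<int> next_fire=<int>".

Answer: interval=8 next_fire=128

Derivation:
Op 1: register job_G */13 -> active={job_G:*/13}
Op 2: unregister job_G -> active={}
Op 3: register job_B */18 -> active={job_B:*/18}
Op 4: register job_G */15 -> active={job_B:*/18, job_G:*/15}
Op 5: register job_F */11 -> active={job_B:*/18, job_F:*/11, job_G:*/15}
Op 6: register job_F */8 -> active={job_B:*/18, job_F:*/8, job_G:*/15}
Op 7: register job_C */9 -> active={job_B:*/18, job_C:*/9, job_F:*/8, job_G:*/15}
Op 8: register job_B */3 -> active={job_B:*/3, job_C:*/9, job_F:*/8, job_G:*/15}
Op 9: unregister job_C -> active={job_B:*/3, job_F:*/8, job_G:*/15}
Final interval of job_F = 8
Next fire of job_F after T=121: (121//8+1)*8 = 128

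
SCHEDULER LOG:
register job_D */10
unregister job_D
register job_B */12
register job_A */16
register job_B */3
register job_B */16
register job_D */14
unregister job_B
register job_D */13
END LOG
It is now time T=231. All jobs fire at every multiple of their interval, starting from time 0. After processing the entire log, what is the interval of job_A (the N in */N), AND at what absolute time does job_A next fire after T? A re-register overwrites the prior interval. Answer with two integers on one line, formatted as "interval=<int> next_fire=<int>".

Op 1: register job_D */10 -> active={job_D:*/10}
Op 2: unregister job_D -> active={}
Op 3: register job_B */12 -> active={job_B:*/12}
Op 4: register job_A */16 -> active={job_A:*/16, job_B:*/12}
Op 5: register job_B */3 -> active={job_A:*/16, job_B:*/3}
Op 6: register job_B */16 -> active={job_A:*/16, job_B:*/16}
Op 7: register job_D */14 -> active={job_A:*/16, job_B:*/16, job_D:*/14}
Op 8: unregister job_B -> active={job_A:*/16, job_D:*/14}
Op 9: register job_D */13 -> active={job_A:*/16, job_D:*/13}
Final interval of job_A = 16
Next fire of job_A after T=231: (231//16+1)*16 = 240

Answer: interval=16 next_fire=240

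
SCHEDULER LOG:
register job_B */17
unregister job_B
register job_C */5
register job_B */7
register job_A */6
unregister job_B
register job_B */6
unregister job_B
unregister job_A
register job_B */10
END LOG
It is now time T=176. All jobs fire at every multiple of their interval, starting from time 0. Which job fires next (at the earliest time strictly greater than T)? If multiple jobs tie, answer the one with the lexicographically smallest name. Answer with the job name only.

Answer: job_B

Derivation:
Op 1: register job_B */17 -> active={job_B:*/17}
Op 2: unregister job_B -> active={}
Op 3: register job_C */5 -> active={job_C:*/5}
Op 4: register job_B */7 -> active={job_B:*/7, job_C:*/5}
Op 5: register job_A */6 -> active={job_A:*/6, job_B:*/7, job_C:*/5}
Op 6: unregister job_B -> active={job_A:*/6, job_C:*/5}
Op 7: register job_B */6 -> active={job_A:*/6, job_B:*/6, job_C:*/5}
Op 8: unregister job_B -> active={job_A:*/6, job_C:*/5}
Op 9: unregister job_A -> active={job_C:*/5}
Op 10: register job_B */10 -> active={job_B:*/10, job_C:*/5}
  job_B: interval 10, next fire after T=176 is 180
  job_C: interval 5, next fire after T=176 is 180
Earliest = 180, winner (lex tiebreak) = job_B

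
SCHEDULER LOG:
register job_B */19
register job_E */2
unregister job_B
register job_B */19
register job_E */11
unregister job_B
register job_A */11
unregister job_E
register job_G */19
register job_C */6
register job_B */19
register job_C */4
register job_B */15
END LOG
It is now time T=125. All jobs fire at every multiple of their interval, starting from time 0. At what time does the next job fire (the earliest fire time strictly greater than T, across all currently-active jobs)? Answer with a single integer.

Op 1: register job_B */19 -> active={job_B:*/19}
Op 2: register job_E */2 -> active={job_B:*/19, job_E:*/2}
Op 3: unregister job_B -> active={job_E:*/2}
Op 4: register job_B */19 -> active={job_B:*/19, job_E:*/2}
Op 5: register job_E */11 -> active={job_B:*/19, job_E:*/11}
Op 6: unregister job_B -> active={job_E:*/11}
Op 7: register job_A */11 -> active={job_A:*/11, job_E:*/11}
Op 8: unregister job_E -> active={job_A:*/11}
Op 9: register job_G */19 -> active={job_A:*/11, job_G:*/19}
Op 10: register job_C */6 -> active={job_A:*/11, job_C:*/6, job_G:*/19}
Op 11: register job_B */19 -> active={job_A:*/11, job_B:*/19, job_C:*/6, job_G:*/19}
Op 12: register job_C */4 -> active={job_A:*/11, job_B:*/19, job_C:*/4, job_G:*/19}
Op 13: register job_B */15 -> active={job_A:*/11, job_B:*/15, job_C:*/4, job_G:*/19}
  job_A: interval 11, next fire after T=125 is 132
  job_B: interval 15, next fire after T=125 is 135
  job_C: interval 4, next fire after T=125 is 128
  job_G: interval 19, next fire after T=125 is 133
Earliest fire time = 128 (job job_C)

Answer: 128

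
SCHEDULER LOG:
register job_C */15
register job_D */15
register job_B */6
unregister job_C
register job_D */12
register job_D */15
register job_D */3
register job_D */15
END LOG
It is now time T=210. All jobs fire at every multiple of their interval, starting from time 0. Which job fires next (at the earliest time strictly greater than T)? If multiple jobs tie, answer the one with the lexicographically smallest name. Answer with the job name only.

Op 1: register job_C */15 -> active={job_C:*/15}
Op 2: register job_D */15 -> active={job_C:*/15, job_D:*/15}
Op 3: register job_B */6 -> active={job_B:*/6, job_C:*/15, job_D:*/15}
Op 4: unregister job_C -> active={job_B:*/6, job_D:*/15}
Op 5: register job_D */12 -> active={job_B:*/6, job_D:*/12}
Op 6: register job_D */15 -> active={job_B:*/6, job_D:*/15}
Op 7: register job_D */3 -> active={job_B:*/6, job_D:*/3}
Op 8: register job_D */15 -> active={job_B:*/6, job_D:*/15}
  job_B: interval 6, next fire after T=210 is 216
  job_D: interval 15, next fire after T=210 is 225
Earliest = 216, winner (lex tiebreak) = job_B

Answer: job_B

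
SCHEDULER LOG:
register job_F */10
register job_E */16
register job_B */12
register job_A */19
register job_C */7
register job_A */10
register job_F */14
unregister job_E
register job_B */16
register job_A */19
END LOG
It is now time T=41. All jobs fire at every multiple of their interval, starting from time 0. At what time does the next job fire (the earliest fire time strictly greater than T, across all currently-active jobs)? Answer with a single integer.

Op 1: register job_F */10 -> active={job_F:*/10}
Op 2: register job_E */16 -> active={job_E:*/16, job_F:*/10}
Op 3: register job_B */12 -> active={job_B:*/12, job_E:*/16, job_F:*/10}
Op 4: register job_A */19 -> active={job_A:*/19, job_B:*/12, job_E:*/16, job_F:*/10}
Op 5: register job_C */7 -> active={job_A:*/19, job_B:*/12, job_C:*/7, job_E:*/16, job_F:*/10}
Op 6: register job_A */10 -> active={job_A:*/10, job_B:*/12, job_C:*/7, job_E:*/16, job_F:*/10}
Op 7: register job_F */14 -> active={job_A:*/10, job_B:*/12, job_C:*/7, job_E:*/16, job_F:*/14}
Op 8: unregister job_E -> active={job_A:*/10, job_B:*/12, job_C:*/7, job_F:*/14}
Op 9: register job_B */16 -> active={job_A:*/10, job_B:*/16, job_C:*/7, job_F:*/14}
Op 10: register job_A */19 -> active={job_A:*/19, job_B:*/16, job_C:*/7, job_F:*/14}
  job_A: interval 19, next fire after T=41 is 57
  job_B: interval 16, next fire after T=41 is 48
  job_C: interval 7, next fire after T=41 is 42
  job_F: interval 14, next fire after T=41 is 42
Earliest fire time = 42 (job job_C)

Answer: 42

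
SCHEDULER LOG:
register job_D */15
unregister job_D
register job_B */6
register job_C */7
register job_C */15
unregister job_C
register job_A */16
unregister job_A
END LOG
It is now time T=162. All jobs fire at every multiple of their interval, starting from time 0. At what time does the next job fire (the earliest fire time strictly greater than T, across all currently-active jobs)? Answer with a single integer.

Op 1: register job_D */15 -> active={job_D:*/15}
Op 2: unregister job_D -> active={}
Op 3: register job_B */6 -> active={job_B:*/6}
Op 4: register job_C */7 -> active={job_B:*/6, job_C:*/7}
Op 5: register job_C */15 -> active={job_B:*/6, job_C:*/15}
Op 6: unregister job_C -> active={job_B:*/6}
Op 7: register job_A */16 -> active={job_A:*/16, job_B:*/6}
Op 8: unregister job_A -> active={job_B:*/6}
  job_B: interval 6, next fire after T=162 is 168
Earliest fire time = 168 (job job_B)

Answer: 168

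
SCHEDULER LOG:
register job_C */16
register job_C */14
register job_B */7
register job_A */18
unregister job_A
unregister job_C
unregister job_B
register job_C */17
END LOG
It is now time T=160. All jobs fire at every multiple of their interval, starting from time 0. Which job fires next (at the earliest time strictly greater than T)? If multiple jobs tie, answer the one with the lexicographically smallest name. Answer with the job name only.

Op 1: register job_C */16 -> active={job_C:*/16}
Op 2: register job_C */14 -> active={job_C:*/14}
Op 3: register job_B */7 -> active={job_B:*/7, job_C:*/14}
Op 4: register job_A */18 -> active={job_A:*/18, job_B:*/7, job_C:*/14}
Op 5: unregister job_A -> active={job_B:*/7, job_C:*/14}
Op 6: unregister job_C -> active={job_B:*/7}
Op 7: unregister job_B -> active={}
Op 8: register job_C */17 -> active={job_C:*/17}
  job_C: interval 17, next fire after T=160 is 170
Earliest = 170, winner (lex tiebreak) = job_C

Answer: job_C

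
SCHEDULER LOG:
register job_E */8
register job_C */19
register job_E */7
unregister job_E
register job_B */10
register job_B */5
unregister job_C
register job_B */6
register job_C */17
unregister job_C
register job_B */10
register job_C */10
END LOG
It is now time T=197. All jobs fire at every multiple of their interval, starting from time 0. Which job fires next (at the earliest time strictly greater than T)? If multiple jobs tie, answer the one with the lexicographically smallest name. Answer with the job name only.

Answer: job_B

Derivation:
Op 1: register job_E */8 -> active={job_E:*/8}
Op 2: register job_C */19 -> active={job_C:*/19, job_E:*/8}
Op 3: register job_E */7 -> active={job_C:*/19, job_E:*/7}
Op 4: unregister job_E -> active={job_C:*/19}
Op 5: register job_B */10 -> active={job_B:*/10, job_C:*/19}
Op 6: register job_B */5 -> active={job_B:*/5, job_C:*/19}
Op 7: unregister job_C -> active={job_B:*/5}
Op 8: register job_B */6 -> active={job_B:*/6}
Op 9: register job_C */17 -> active={job_B:*/6, job_C:*/17}
Op 10: unregister job_C -> active={job_B:*/6}
Op 11: register job_B */10 -> active={job_B:*/10}
Op 12: register job_C */10 -> active={job_B:*/10, job_C:*/10}
  job_B: interval 10, next fire after T=197 is 200
  job_C: interval 10, next fire after T=197 is 200
Earliest = 200, winner (lex tiebreak) = job_B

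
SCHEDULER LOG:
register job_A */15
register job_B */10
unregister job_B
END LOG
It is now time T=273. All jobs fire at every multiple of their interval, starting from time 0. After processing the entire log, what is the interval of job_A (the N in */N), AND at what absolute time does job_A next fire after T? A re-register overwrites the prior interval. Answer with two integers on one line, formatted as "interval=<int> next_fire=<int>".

Op 1: register job_A */15 -> active={job_A:*/15}
Op 2: register job_B */10 -> active={job_A:*/15, job_B:*/10}
Op 3: unregister job_B -> active={job_A:*/15}
Final interval of job_A = 15
Next fire of job_A after T=273: (273//15+1)*15 = 285

Answer: interval=15 next_fire=285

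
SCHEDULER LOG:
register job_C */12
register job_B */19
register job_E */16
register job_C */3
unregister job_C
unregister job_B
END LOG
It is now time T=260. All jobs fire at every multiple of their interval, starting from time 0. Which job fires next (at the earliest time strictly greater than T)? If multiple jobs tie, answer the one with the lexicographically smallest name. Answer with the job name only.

Op 1: register job_C */12 -> active={job_C:*/12}
Op 2: register job_B */19 -> active={job_B:*/19, job_C:*/12}
Op 3: register job_E */16 -> active={job_B:*/19, job_C:*/12, job_E:*/16}
Op 4: register job_C */3 -> active={job_B:*/19, job_C:*/3, job_E:*/16}
Op 5: unregister job_C -> active={job_B:*/19, job_E:*/16}
Op 6: unregister job_B -> active={job_E:*/16}
  job_E: interval 16, next fire after T=260 is 272
Earliest = 272, winner (lex tiebreak) = job_E

Answer: job_E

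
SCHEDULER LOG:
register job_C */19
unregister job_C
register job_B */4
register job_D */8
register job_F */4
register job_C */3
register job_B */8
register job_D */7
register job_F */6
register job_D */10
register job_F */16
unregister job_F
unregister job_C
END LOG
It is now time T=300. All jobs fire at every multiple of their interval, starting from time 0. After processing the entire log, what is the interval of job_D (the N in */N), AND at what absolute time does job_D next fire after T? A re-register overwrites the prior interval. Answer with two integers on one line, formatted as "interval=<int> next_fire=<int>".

Op 1: register job_C */19 -> active={job_C:*/19}
Op 2: unregister job_C -> active={}
Op 3: register job_B */4 -> active={job_B:*/4}
Op 4: register job_D */8 -> active={job_B:*/4, job_D:*/8}
Op 5: register job_F */4 -> active={job_B:*/4, job_D:*/8, job_F:*/4}
Op 6: register job_C */3 -> active={job_B:*/4, job_C:*/3, job_D:*/8, job_F:*/4}
Op 7: register job_B */8 -> active={job_B:*/8, job_C:*/3, job_D:*/8, job_F:*/4}
Op 8: register job_D */7 -> active={job_B:*/8, job_C:*/3, job_D:*/7, job_F:*/4}
Op 9: register job_F */6 -> active={job_B:*/8, job_C:*/3, job_D:*/7, job_F:*/6}
Op 10: register job_D */10 -> active={job_B:*/8, job_C:*/3, job_D:*/10, job_F:*/6}
Op 11: register job_F */16 -> active={job_B:*/8, job_C:*/3, job_D:*/10, job_F:*/16}
Op 12: unregister job_F -> active={job_B:*/8, job_C:*/3, job_D:*/10}
Op 13: unregister job_C -> active={job_B:*/8, job_D:*/10}
Final interval of job_D = 10
Next fire of job_D after T=300: (300//10+1)*10 = 310

Answer: interval=10 next_fire=310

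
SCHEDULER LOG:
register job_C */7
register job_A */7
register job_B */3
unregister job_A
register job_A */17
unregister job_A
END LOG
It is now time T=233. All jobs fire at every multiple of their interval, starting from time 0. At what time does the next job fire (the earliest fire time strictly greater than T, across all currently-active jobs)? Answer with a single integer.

Op 1: register job_C */7 -> active={job_C:*/7}
Op 2: register job_A */7 -> active={job_A:*/7, job_C:*/7}
Op 3: register job_B */3 -> active={job_A:*/7, job_B:*/3, job_C:*/7}
Op 4: unregister job_A -> active={job_B:*/3, job_C:*/7}
Op 5: register job_A */17 -> active={job_A:*/17, job_B:*/3, job_C:*/7}
Op 6: unregister job_A -> active={job_B:*/3, job_C:*/7}
  job_B: interval 3, next fire after T=233 is 234
  job_C: interval 7, next fire after T=233 is 238
Earliest fire time = 234 (job job_B)

Answer: 234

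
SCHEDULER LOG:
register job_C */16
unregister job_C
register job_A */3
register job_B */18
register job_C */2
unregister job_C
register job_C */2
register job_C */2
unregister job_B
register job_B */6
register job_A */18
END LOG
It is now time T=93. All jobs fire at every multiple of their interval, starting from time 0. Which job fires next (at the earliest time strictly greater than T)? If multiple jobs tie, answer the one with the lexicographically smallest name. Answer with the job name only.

Op 1: register job_C */16 -> active={job_C:*/16}
Op 2: unregister job_C -> active={}
Op 3: register job_A */3 -> active={job_A:*/3}
Op 4: register job_B */18 -> active={job_A:*/3, job_B:*/18}
Op 5: register job_C */2 -> active={job_A:*/3, job_B:*/18, job_C:*/2}
Op 6: unregister job_C -> active={job_A:*/3, job_B:*/18}
Op 7: register job_C */2 -> active={job_A:*/3, job_B:*/18, job_C:*/2}
Op 8: register job_C */2 -> active={job_A:*/3, job_B:*/18, job_C:*/2}
Op 9: unregister job_B -> active={job_A:*/3, job_C:*/2}
Op 10: register job_B */6 -> active={job_A:*/3, job_B:*/6, job_C:*/2}
Op 11: register job_A */18 -> active={job_A:*/18, job_B:*/6, job_C:*/2}
  job_A: interval 18, next fire after T=93 is 108
  job_B: interval 6, next fire after T=93 is 96
  job_C: interval 2, next fire after T=93 is 94
Earliest = 94, winner (lex tiebreak) = job_C

Answer: job_C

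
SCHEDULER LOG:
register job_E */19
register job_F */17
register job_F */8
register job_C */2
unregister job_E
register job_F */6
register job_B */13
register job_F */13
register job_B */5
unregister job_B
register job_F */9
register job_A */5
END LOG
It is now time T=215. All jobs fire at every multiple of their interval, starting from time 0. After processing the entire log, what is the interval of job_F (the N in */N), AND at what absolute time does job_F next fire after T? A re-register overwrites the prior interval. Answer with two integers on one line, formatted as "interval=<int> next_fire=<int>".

Answer: interval=9 next_fire=216

Derivation:
Op 1: register job_E */19 -> active={job_E:*/19}
Op 2: register job_F */17 -> active={job_E:*/19, job_F:*/17}
Op 3: register job_F */8 -> active={job_E:*/19, job_F:*/8}
Op 4: register job_C */2 -> active={job_C:*/2, job_E:*/19, job_F:*/8}
Op 5: unregister job_E -> active={job_C:*/2, job_F:*/8}
Op 6: register job_F */6 -> active={job_C:*/2, job_F:*/6}
Op 7: register job_B */13 -> active={job_B:*/13, job_C:*/2, job_F:*/6}
Op 8: register job_F */13 -> active={job_B:*/13, job_C:*/2, job_F:*/13}
Op 9: register job_B */5 -> active={job_B:*/5, job_C:*/2, job_F:*/13}
Op 10: unregister job_B -> active={job_C:*/2, job_F:*/13}
Op 11: register job_F */9 -> active={job_C:*/2, job_F:*/9}
Op 12: register job_A */5 -> active={job_A:*/5, job_C:*/2, job_F:*/9}
Final interval of job_F = 9
Next fire of job_F after T=215: (215//9+1)*9 = 216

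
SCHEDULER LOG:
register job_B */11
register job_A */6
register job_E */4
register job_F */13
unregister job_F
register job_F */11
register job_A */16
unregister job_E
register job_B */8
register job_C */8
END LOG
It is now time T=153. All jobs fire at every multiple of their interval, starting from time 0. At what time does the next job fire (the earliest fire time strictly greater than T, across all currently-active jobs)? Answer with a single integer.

Answer: 154

Derivation:
Op 1: register job_B */11 -> active={job_B:*/11}
Op 2: register job_A */6 -> active={job_A:*/6, job_B:*/11}
Op 3: register job_E */4 -> active={job_A:*/6, job_B:*/11, job_E:*/4}
Op 4: register job_F */13 -> active={job_A:*/6, job_B:*/11, job_E:*/4, job_F:*/13}
Op 5: unregister job_F -> active={job_A:*/6, job_B:*/11, job_E:*/4}
Op 6: register job_F */11 -> active={job_A:*/6, job_B:*/11, job_E:*/4, job_F:*/11}
Op 7: register job_A */16 -> active={job_A:*/16, job_B:*/11, job_E:*/4, job_F:*/11}
Op 8: unregister job_E -> active={job_A:*/16, job_B:*/11, job_F:*/11}
Op 9: register job_B */8 -> active={job_A:*/16, job_B:*/8, job_F:*/11}
Op 10: register job_C */8 -> active={job_A:*/16, job_B:*/8, job_C:*/8, job_F:*/11}
  job_A: interval 16, next fire after T=153 is 160
  job_B: interval 8, next fire after T=153 is 160
  job_C: interval 8, next fire after T=153 is 160
  job_F: interval 11, next fire after T=153 is 154
Earliest fire time = 154 (job job_F)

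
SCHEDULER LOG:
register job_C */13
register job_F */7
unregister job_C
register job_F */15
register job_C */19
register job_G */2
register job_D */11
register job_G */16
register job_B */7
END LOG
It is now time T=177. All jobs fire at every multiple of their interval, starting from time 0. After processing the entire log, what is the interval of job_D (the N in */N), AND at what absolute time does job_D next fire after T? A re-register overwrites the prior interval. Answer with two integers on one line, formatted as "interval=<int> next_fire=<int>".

Op 1: register job_C */13 -> active={job_C:*/13}
Op 2: register job_F */7 -> active={job_C:*/13, job_F:*/7}
Op 3: unregister job_C -> active={job_F:*/7}
Op 4: register job_F */15 -> active={job_F:*/15}
Op 5: register job_C */19 -> active={job_C:*/19, job_F:*/15}
Op 6: register job_G */2 -> active={job_C:*/19, job_F:*/15, job_G:*/2}
Op 7: register job_D */11 -> active={job_C:*/19, job_D:*/11, job_F:*/15, job_G:*/2}
Op 8: register job_G */16 -> active={job_C:*/19, job_D:*/11, job_F:*/15, job_G:*/16}
Op 9: register job_B */7 -> active={job_B:*/7, job_C:*/19, job_D:*/11, job_F:*/15, job_G:*/16}
Final interval of job_D = 11
Next fire of job_D after T=177: (177//11+1)*11 = 187

Answer: interval=11 next_fire=187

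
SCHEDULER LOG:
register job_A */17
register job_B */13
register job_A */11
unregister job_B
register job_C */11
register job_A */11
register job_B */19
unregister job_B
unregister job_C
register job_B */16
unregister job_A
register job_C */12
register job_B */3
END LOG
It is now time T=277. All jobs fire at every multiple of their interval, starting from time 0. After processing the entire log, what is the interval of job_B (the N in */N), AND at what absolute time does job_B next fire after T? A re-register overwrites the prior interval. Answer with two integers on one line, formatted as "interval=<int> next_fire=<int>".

Op 1: register job_A */17 -> active={job_A:*/17}
Op 2: register job_B */13 -> active={job_A:*/17, job_B:*/13}
Op 3: register job_A */11 -> active={job_A:*/11, job_B:*/13}
Op 4: unregister job_B -> active={job_A:*/11}
Op 5: register job_C */11 -> active={job_A:*/11, job_C:*/11}
Op 6: register job_A */11 -> active={job_A:*/11, job_C:*/11}
Op 7: register job_B */19 -> active={job_A:*/11, job_B:*/19, job_C:*/11}
Op 8: unregister job_B -> active={job_A:*/11, job_C:*/11}
Op 9: unregister job_C -> active={job_A:*/11}
Op 10: register job_B */16 -> active={job_A:*/11, job_B:*/16}
Op 11: unregister job_A -> active={job_B:*/16}
Op 12: register job_C */12 -> active={job_B:*/16, job_C:*/12}
Op 13: register job_B */3 -> active={job_B:*/3, job_C:*/12}
Final interval of job_B = 3
Next fire of job_B after T=277: (277//3+1)*3 = 279

Answer: interval=3 next_fire=279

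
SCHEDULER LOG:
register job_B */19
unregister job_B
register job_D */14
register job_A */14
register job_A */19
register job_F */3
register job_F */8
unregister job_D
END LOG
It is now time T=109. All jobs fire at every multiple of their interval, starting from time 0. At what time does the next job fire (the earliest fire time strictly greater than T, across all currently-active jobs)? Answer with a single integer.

Answer: 112

Derivation:
Op 1: register job_B */19 -> active={job_B:*/19}
Op 2: unregister job_B -> active={}
Op 3: register job_D */14 -> active={job_D:*/14}
Op 4: register job_A */14 -> active={job_A:*/14, job_D:*/14}
Op 5: register job_A */19 -> active={job_A:*/19, job_D:*/14}
Op 6: register job_F */3 -> active={job_A:*/19, job_D:*/14, job_F:*/3}
Op 7: register job_F */8 -> active={job_A:*/19, job_D:*/14, job_F:*/8}
Op 8: unregister job_D -> active={job_A:*/19, job_F:*/8}
  job_A: interval 19, next fire after T=109 is 114
  job_F: interval 8, next fire after T=109 is 112
Earliest fire time = 112 (job job_F)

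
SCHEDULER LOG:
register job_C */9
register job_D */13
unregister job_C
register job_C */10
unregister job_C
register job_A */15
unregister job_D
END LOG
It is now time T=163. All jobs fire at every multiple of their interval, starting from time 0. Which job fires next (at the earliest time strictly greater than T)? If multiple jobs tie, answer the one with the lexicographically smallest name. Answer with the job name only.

Op 1: register job_C */9 -> active={job_C:*/9}
Op 2: register job_D */13 -> active={job_C:*/9, job_D:*/13}
Op 3: unregister job_C -> active={job_D:*/13}
Op 4: register job_C */10 -> active={job_C:*/10, job_D:*/13}
Op 5: unregister job_C -> active={job_D:*/13}
Op 6: register job_A */15 -> active={job_A:*/15, job_D:*/13}
Op 7: unregister job_D -> active={job_A:*/15}
  job_A: interval 15, next fire after T=163 is 165
Earliest = 165, winner (lex tiebreak) = job_A

Answer: job_A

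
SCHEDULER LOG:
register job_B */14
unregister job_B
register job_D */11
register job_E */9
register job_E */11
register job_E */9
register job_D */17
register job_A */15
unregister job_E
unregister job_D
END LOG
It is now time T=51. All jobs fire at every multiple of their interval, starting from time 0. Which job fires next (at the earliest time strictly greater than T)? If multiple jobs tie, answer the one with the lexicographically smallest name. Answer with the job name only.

Answer: job_A

Derivation:
Op 1: register job_B */14 -> active={job_B:*/14}
Op 2: unregister job_B -> active={}
Op 3: register job_D */11 -> active={job_D:*/11}
Op 4: register job_E */9 -> active={job_D:*/11, job_E:*/9}
Op 5: register job_E */11 -> active={job_D:*/11, job_E:*/11}
Op 6: register job_E */9 -> active={job_D:*/11, job_E:*/9}
Op 7: register job_D */17 -> active={job_D:*/17, job_E:*/9}
Op 8: register job_A */15 -> active={job_A:*/15, job_D:*/17, job_E:*/9}
Op 9: unregister job_E -> active={job_A:*/15, job_D:*/17}
Op 10: unregister job_D -> active={job_A:*/15}
  job_A: interval 15, next fire after T=51 is 60
Earliest = 60, winner (lex tiebreak) = job_A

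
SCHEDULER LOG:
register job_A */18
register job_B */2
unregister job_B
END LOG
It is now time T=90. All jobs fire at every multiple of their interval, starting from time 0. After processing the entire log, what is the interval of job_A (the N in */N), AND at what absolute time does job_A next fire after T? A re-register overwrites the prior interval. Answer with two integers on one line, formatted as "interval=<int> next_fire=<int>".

Answer: interval=18 next_fire=108

Derivation:
Op 1: register job_A */18 -> active={job_A:*/18}
Op 2: register job_B */2 -> active={job_A:*/18, job_B:*/2}
Op 3: unregister job_B -> active={job_A:*/18}
Final interval of job_A = 18
Next fire of job_A after T=90: (90//18+1)*18 = 108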